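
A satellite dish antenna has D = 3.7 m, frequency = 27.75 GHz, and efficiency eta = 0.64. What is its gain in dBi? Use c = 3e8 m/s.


lambda = c/f = 3e8 / 2.775e+10 = 0.01081081 m
G = eta*(pi*D/lambda)^2 = 0.64*(pi*3.7/0.01081081)^2
G = 739889.1062 (linear)
G = 10*log10(739889.1062) = 58.6917 dBi

58.6917 dBi


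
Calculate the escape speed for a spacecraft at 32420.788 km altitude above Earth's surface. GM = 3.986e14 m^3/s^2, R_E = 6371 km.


r = 6371.0 + 32420.788 = 38791.7880 km = 3.8791788e+07 m
v_esc = sqrt(2*mu/r) = sqrt(2*3.986e14 / 3.8791788e+07)
v_esc = 4533.2925 m/s = 4.5333 km/s

4.5333 km/s


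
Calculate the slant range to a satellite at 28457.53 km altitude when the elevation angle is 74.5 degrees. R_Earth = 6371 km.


h = 28457.53 km, el = 74.5 deg
d = -R_E*sin(el) + sqrt((R_E*sin(el))^2 + 2*R_E*h + h^2)
d = -6371.0000*sin(1.3003) + sqrt((6371.0000*0.9636305)^2 + 2*6371.0000*28457.53 + 28457.53^2)
d = 28647.6007 km

28647.6007 km


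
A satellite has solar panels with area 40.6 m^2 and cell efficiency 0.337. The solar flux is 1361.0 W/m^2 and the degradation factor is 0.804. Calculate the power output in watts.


P = area * eta * S * degradation
P = 40.6 * 0.337 * 1361.0 * 0.804
P = 14971.6653 W

14971.6653 W


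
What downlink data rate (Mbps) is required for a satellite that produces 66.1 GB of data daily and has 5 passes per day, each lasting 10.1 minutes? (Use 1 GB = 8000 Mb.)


total contact time = 5 * 10.1 * 60 = 3030.0000 s
data = 66.1 GB = 528800.0000 Mb
rate = 528800.0000 / 3030.0000 = 174.5215 Mbps

174.5215 Mbps


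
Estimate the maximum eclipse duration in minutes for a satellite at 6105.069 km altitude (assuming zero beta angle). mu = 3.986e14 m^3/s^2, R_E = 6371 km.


r = 12476.0690 km
T = 231.1408 min
Eclipse fraction = arcsin(R_E/r)/pi = arcsin(6371.0000/12476.0690)/pi
= arcsin(0.5106576)/pi = 0.170598
Eclipse duration = 0.170598 * 231.1408 = 39.4322 min

39.4322 minutes


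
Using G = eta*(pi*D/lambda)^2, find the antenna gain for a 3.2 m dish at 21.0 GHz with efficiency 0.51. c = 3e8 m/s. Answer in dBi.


lambda = c/f = 3e8 / 2.1e+10 = 0.01428571 m
G = eta*(pi*D/lambda)^2 = 0.51*(pi*3.2/0.01428571)^2
G = 252560.8079 (linear)
G = 10*log10(252560.8079) = 54.0237 dBi

54.0237 dBi


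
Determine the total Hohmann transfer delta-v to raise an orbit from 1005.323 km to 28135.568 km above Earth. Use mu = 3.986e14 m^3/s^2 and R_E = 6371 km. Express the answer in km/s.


r1 = 7376.3230 km = 7.376323e+06 m
r2 = 34506.5680 km = 3.4506568e+07 m
dv1 = sqrt(mu/r1)*(sqrt(2*r2/(r1+r2)) - 1) = 2085.1422 m/s
dv2 = sqrt(mu/r2)*(1 - sqrt(2*r1/(r1+r2))) = 1381.6062 m/s
total dv = |dv1| + |dv2| = 2085.1422 + 1381.6062 = 3466.7485 m/s = 3.4667 km/s

3.4667 km/s


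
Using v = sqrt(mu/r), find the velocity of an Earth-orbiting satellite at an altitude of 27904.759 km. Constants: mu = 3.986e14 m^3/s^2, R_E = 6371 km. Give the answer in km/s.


r = R_E + alt = 6371.0 + 27904.759 = 34275.7590 km = 3.4275759e+07 m
v = sqrt(mu/r) = sqrt(3.986e14 / 3.4275759e+07) = 3410.1628 m/s = 3.4102 km/s

3.4102 km/s


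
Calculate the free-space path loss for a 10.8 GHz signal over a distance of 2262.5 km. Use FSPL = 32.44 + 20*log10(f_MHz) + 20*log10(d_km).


f = 10.8 GHz = 10800.0000 MHz
d = 2262.5 km
FSPL = 32.44 + 20*log10(10800.0000) + 20*log10(2262.5)
FSPL = 32.44 + 80.6685 + 67.0918
FSPL = 180.2002 dB

180.2002 dB


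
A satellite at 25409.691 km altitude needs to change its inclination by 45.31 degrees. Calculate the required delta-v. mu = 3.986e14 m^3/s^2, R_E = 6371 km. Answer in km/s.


r = 31780.6910 km = 3.1780691e+07 m
V = sqrt(mu/r) = 3541.4978 m/s
di = 45.31 deg = 0.7908087 rad
dV = 2*V*sin(di/2) = 2*3541.4978*sin(0.3954043)
dV = 2728.2379 m/s = 2.7282 km/s

2.7282 km/s


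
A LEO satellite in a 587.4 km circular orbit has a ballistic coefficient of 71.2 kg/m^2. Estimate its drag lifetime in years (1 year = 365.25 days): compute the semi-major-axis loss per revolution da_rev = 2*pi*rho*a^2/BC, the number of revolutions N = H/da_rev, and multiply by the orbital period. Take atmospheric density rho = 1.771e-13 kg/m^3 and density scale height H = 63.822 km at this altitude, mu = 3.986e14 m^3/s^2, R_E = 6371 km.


a = R_E + alt = 6958.4000 km = 6.9584e+06 m
da_rev = 2*pi*rho*a^2/BC = 2*pi*1.771e-13*(6.9584e+06)^2/71.2 = 0.756723492 m per revolution
N = H/da_rev = 63822.0000 m / 0.756723492 m = 84339.9216 revolutions
P = 2*pi*sqrt(a^3/mu) = 5776.6400 s
lifetime = N*P = 84339.9216 * 5776.6400 = 4.8720137e+08 s = 5638.9047 days
years = 5638.9047 / 365.25 = 15.4385 years

15.4385 years


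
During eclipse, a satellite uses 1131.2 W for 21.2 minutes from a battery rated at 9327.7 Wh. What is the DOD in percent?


E_used = P * t / 60 = 1131.2 * 21.2 / 60 = 399.6907 Wh
DOD = E_used / E_total * 100 = 399.6907 / 9327.7 * 100
DOD = 4.2850 %

4.2850 %


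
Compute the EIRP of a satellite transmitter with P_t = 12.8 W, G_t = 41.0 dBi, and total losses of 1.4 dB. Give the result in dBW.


Pt = 12.8 W = 11.0721 dBW
EIRP = Pt_dBW + Gt - losses = 11.0721 + 41.0 - 1.4 = 50.6721 dBW

50.6721 dBW


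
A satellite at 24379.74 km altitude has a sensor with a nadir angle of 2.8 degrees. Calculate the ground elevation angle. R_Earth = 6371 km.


r = R_E + alt = 30750.7400 km
Law of sines in the satellite / Earth-center / ground-point triangle:
  sin(nadir)/R_E = sin(90 + el)/r  =>  cos(el) = (r/R_E)*sin(nadir)
cos(el) = (30750.7400 / 6371.0000) * sin(2.8 deg) = 0.2357819
el = arccos(0.2357819) = 76.3623 deg
(Earth-central angle = 90 - nadir - el = 10.8377 deg)

76.3623 degrees


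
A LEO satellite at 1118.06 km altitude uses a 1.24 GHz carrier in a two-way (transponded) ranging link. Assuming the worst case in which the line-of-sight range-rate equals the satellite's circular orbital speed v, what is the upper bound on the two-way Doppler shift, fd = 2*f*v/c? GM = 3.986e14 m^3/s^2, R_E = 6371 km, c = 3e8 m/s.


r = 7.48906e+06 m
v = sqrt(mu/r) = 7295.4988 m/s (worst-case radial velocity)
f = 1.24 GHz = 1.24e+09 Hz
fd = 2*f*v/c = 2*1.24e+09*7295.4988/3.0e+08
fd = 60309.4570 Hz

60309.4570 Hz


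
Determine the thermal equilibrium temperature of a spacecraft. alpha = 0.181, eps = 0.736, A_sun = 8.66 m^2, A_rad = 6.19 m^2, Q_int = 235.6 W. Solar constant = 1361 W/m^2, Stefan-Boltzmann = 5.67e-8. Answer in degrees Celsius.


Numerator = alpha*S*A_sun + Q_int = 0.181*1361*8.66 + 235.6 = 2368.9131 W
Denominator = eps*sigma*A_rad = 0.736*5.67e-8*6.19 = 2.5831613e-07 W/K^4
T^4 = 9.1705968e+09 K^4
T = 309.4564 K = 36.3064 C

36.3064 degrees Celsius


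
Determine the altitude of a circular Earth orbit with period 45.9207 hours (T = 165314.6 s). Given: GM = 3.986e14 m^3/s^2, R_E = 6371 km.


T = 165314.6 s
r = (mu*T^2/(4*pi^2))^(1/3) = (3.986e14 * 165314.6^2 / (4*pi^2))^(1/3)
r = 6.5102849e+07 m = 65102.8488 km
alt = r - R_E = 65102.8488 - 6371 = 58731.8488 km

58731.8488 km


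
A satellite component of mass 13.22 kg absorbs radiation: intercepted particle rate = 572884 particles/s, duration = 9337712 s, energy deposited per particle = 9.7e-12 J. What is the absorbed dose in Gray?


Total energy deposited = rate * time * E_per
  = 572884 * 9337712 * 9.7e-12 = 51.8894 J
Dose = E_total / mass = 51.8894 / 13.22
Dose = 3.9251 Gy

3.9251 Gy


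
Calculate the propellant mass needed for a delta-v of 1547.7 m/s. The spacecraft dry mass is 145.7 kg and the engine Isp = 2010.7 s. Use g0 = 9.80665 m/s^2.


ve = Isp * g0 = 2010.7 * 9.80665 = 19718.231155 m/s
mass ratio = exp(dv/ve) = exp(1547.7/19718.231155) = 1.08165342
m_prop = m_dry * (mr - 1) = 145.7 * (1.08165342 - 1)
m_prop = 11.8969 kg

11.8969 kg


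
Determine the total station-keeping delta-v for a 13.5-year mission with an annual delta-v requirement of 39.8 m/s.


dV = rate * years = 39.8 * 13.5
dV = 537.3000 m/s

537.3000 m/s


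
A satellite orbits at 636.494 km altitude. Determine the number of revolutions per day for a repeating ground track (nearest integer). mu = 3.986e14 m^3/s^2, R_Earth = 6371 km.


r = 7.007494e+06 m
T = 2*pi*sqrt(r^3/mu) = 5837.8821 s = 97.2980 min
revs/day = 1440 / 97.2980 = 14.7999
Rounded: 15 revolutions per day

15 revolutions per day


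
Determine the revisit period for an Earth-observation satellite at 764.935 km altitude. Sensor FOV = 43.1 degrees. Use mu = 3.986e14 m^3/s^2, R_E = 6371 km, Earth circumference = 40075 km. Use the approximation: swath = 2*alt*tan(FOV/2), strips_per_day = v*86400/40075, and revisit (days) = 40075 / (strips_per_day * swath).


swath = 2*764.935*tan(0.3761185) = 604.1746 km
v = sqrt(mu/r) = 7473.8298 m/s = 7.4738 km/s
strips/day = v*86400/40075 = 7.4738*86400/40075 = 16.1133
coverage/day = strips * swath = 16.1133 * 604.1746 = 9735.2219 km
revisit = 40075 / 9735.2219 = 4.1165 days

4.1165 days


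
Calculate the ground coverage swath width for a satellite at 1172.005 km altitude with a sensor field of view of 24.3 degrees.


FOV = 24.3 deg = 0.424115 rad
swath = 2 * alt * tan(FOV/2) = 2 * 1172.005 * tan(0.2120575)
swath = 2 * 1172.005 * 0.2152944
swath = 504.6521 km

504.6521 km


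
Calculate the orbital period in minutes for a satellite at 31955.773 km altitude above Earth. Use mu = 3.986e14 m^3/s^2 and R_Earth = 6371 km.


r = 38326.7730 km = 3.8326773e+07 m
T = 2*pi*sqrt(r^3/mu) = 2*pi*sqrt(5.6299789e+22 / 3.986e14)
T = 74673.1725 s = 1244.5529 min

1244.5529 minutes


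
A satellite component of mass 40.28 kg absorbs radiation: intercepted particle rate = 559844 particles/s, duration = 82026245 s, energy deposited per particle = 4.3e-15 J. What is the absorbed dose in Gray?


Total energy deposited = rate * time * E_per
  = 559844 * 82026245 * 4.3e-15 = 0.1974642 J
Dose = E_total / mass = 0.1974642 / 40.28
Dose = 0.004902288 Gy

0.0049 Gy


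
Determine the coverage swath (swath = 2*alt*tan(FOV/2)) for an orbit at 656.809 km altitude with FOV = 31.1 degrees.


FOV = 31.1 deg = 0.5427974 rad
swath = 2 * alt * tan(FOV/2) = 2 * 656.809 * tan(0.2713987)
swath = 2 * 656.809 * 0.2782646
swath = 365.5333 km

365.5333 km


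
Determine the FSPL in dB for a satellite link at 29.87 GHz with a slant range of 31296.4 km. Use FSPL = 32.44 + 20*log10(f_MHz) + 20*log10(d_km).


f = 29.87 GHz = 29870.0000 MHz
d = 31296.4 km
FSPL = 32.44 + 20*log10(29870.0000) + 20*log10(31296.4)
FSPL = 32.44 + 89.5047 + 89.9099
FSPL = 211.8546 dB

211.8546 dB


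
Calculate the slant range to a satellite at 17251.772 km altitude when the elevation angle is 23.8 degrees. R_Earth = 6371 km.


h = 17251.772 km, el = 23.8 deg
d = -R_E*sin(el) + sqrt((R_E*sin(el))^2 + 2*R_E*h + h^2)
d = -6371.0000*sin(0.4153884) + sqrt((6371.0000*0.4035453)^2 + 2*6371.0000*17251.772 + 17251.772^2)
d = 20321.2756 km

20321.2756 km


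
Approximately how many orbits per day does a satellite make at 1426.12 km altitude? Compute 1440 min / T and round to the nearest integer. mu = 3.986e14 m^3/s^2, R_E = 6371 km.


r = 7.79712e+06 m
T = 2*pi*sqrt(r^3/mu) = 6851.9242 s = 114.1987 min
revs/day = 1440 / 114.1987 = 12.6096
Rounded: 13 revolutions per day

13 revolutions per day


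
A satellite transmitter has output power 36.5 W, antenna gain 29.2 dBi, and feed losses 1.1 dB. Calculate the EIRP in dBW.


Pt = 36.5 W = 15.6229 dBW
EIRP = Pt_dBW + Gt - losses = 15.6229 + 29.2 - 1.1 = 43.7229 dBW

43.7229 dBW


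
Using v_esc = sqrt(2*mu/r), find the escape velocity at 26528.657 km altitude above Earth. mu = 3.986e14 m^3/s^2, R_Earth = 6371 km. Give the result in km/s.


r = 6371.0 + 26528.657 = 32899.6570 km = 3.2899657e+07 m
v_esc = sqrt(2*mu/r) = sqrt(2*3.986e14 / 3.2899657e+07)
v_esc = 4922.5253 m/s = 4.9225 km/s

4.9225 km/s


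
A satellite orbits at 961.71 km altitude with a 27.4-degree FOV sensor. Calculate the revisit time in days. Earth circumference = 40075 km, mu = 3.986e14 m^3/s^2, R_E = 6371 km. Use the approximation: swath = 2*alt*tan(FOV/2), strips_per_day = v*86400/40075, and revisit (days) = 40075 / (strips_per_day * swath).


swath = 2*961.71*tan(0.2391101) = 468.8793 km
v = sqrt(mu/r) = 7372.8669 m/s = 7.3729 km/s
strips/day = v*86400/40075 = 7.3729*86400/40075 = 15.8956
coverage/day = strips * swath = 15.8956 * 468.8793 = 7453.1116 km
revisit = 40075 / 7453.1116 = 5.3769 days

5.3769 days


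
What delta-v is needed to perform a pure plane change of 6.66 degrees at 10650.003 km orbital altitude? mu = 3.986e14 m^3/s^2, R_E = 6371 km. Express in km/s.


r = 17021.0030 km = 1.7021003e+07 m
V = sqrt(mu/r) = 4839.2279 m/s
di = 6.66 deg = 0.1162389 rad
dV = 2*V*sin(di/2) = 2*4839.2279*sin(0.05811946)
dV = 562.1900 m/s = 0.56219 km/s

0.5622 km/s


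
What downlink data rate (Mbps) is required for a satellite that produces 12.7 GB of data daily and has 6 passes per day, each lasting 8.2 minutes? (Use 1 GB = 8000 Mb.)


total contact time = 6 * 8.2 * 60 = 2952.0000 s
data = 12.7 GB = 101600.0000 Mb
rate = 101600.0000 / 2952.0000 = 34.4173 Mbps

34.4173 Mbps


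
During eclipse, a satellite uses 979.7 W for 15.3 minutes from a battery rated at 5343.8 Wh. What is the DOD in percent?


E_used = P * t / 60 = 979.7 * 15.3 / 60 = 249.8235 Wh
DOD = E_used / E_total * 100 = 249.8235 / 5343.8 * 100
DOD = 4.6750 %

4.6750 %


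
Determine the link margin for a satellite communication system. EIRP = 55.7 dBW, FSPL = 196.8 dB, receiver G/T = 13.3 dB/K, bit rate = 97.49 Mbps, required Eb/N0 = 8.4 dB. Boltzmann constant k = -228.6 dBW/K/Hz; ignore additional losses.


C/N0 = EIRP - FSPL + G/T - k = 55.7 - 196.8 + 13.3 - (-228.6)
C/N0 = 100.8000 dB-Hz
R_b = 97.49 Mbps = 9.749e+07 bps -> 10*log10(R_b) = 79.8896 dB-Hz
Eb/N0 = C/N0 - 10*log10(R_b) = 100.8000 - 79.8896 = 20.9104 dB
Margin = Eb/N0 - Eb/N0_req = 20.9104 - 8.4 = 12.5104 dB (link closes)

12.5104 dB


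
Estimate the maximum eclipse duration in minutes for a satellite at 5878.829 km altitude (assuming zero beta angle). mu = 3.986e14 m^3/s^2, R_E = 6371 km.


r = 12249.8290 km
T = 224.8822 min
Eclipse fraction = arcsin(R_E/r)/pi = arcsin(6371.0000/12249.8290)/pi
= arcsin(0.5200889)/pi = 0.1741012
Eclipse duration = 0.1741012 * 224.8822 = 39.1523 min

39.1523 minutes


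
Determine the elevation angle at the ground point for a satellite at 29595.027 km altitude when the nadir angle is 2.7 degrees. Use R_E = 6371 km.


r = R_E + alt = 35966.0270 km
Law of sines in the satellite / Earth-center / ground-point triangle:
  sin(nadir)/R_E = sin(90 + el)/r  =>  cos(el) = (r/R_E)*sin(nadir)
cos(el) = (35966.0270 / 6371.0000) * sin(2.7 deg) = 0.2659287
el = arccos(0.2659287) = 74.5779 deg
(Earth-central angle = 90 - nadir - el = 12.7221 deg)

74.5779 degrees


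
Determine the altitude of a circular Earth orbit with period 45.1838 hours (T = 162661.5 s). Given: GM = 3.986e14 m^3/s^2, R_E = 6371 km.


T = 162661.5 s
r = (mu*T^2/(4*pi^2))^(1/3) = (3.986e14 * 162661.5^2 / (4*pi^2))^(1/3)
r = 6.4404424e+07 m = 64404.4241 km
alt = r - R_E = 64404.4241 - 6371 = 58033.4241 km

58033.4241 km


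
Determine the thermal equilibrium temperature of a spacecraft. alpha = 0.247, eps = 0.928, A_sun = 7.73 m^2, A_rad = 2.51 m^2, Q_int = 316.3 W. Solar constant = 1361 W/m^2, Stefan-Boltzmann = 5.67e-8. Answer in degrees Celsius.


Numerator = alpha*S*A_sun + Q_int = 0.247*1361*7.73 + 316.3 = 2914.8709 W
Denominator = eps*sigma*A_rad = 0.928*5.67e-8*2.51 = 1.3207018e-07 W/K^4
T^4 = 2.2070622e+10 K^4
T = 385.4372 K = 112.2872 C

112.2872 degrees Celsius


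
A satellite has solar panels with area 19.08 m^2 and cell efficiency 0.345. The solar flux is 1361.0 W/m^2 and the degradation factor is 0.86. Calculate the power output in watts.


P = area * eta * S * degradation
P = 19.08 * 0.345 * 1361.0 * 0.86
P = 7704.6700 W

7704.6700 W


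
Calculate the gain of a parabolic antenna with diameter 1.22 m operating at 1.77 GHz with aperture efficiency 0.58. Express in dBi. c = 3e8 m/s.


lambda = c/f = 3e8 / 1.77e+09 = 0.1694915 m
G = eta*(pi*D/lambda)^2 = 0.58*(pi*1.22/0.1694915)^2
G = 296.5865 (linear)
G = 10*log10(296.5865) = 24.7215 dBi

24.7215 dBi


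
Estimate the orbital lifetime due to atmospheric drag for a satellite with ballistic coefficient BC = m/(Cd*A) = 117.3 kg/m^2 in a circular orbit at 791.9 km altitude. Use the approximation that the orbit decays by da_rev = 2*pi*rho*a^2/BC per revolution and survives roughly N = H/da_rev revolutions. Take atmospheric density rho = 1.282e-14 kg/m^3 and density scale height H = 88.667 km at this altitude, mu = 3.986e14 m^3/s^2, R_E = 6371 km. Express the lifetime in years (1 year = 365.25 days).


a = R_E + alt = 7162.9000 km = 7.1629e+06 m
da_rev = 2*pi*rho*a^2/BC = 2*pi*1.282e-14*(7.1629e+06)^2/117.3 = 0.0352328405 m per revolution
N = H/da_rev = 88667.0000 m / 0.0352328405 m = 2.516601e+06 revolutions
P = 2*pi*sqrt(a^3/mu) = 6033.1560 s
lifetime = N*P = 2.516601e+06 * 6033.1560 = 1.5183046e+10 s = 175729.7001 days
years = 175729.7001 / 365.25 = 481.1217 years

481.1217 years


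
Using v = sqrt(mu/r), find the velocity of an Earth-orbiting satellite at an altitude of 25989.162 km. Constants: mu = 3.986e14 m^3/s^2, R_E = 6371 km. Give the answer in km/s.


r = R_E + alt = 6371.0 + 25989.162 = 32360.1620 km = 3.2360162e+07 m
v = sqrt(mu/r) = sqrt(3.986e14 / 3.2360162e+07) = 3509.6459 m/s = 3.5096 km/s

3.5096 km/s


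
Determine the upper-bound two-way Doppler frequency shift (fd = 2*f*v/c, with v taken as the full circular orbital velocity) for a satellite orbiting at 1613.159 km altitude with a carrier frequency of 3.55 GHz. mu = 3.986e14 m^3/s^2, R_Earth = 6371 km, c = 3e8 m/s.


r = 7.984159e+06 m
v = sqrt(mu/r) = 7065.6815 m/s (worst-case radial velocity)
f = 3.55 GHz = 3.55e+09 Hz
fd = 2*f*v/c = 2*3.55e+09*7065.6815/3.0e+08
fd = 167221.1295 Hz

167221.1295 Hz


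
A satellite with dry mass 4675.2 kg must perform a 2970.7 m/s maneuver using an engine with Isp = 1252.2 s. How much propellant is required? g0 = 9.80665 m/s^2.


ve = Isp * g0 = 1252.2 * 9.80665 = 12279.887130 m/s
mass ratio = exp(dv/ve) = exp(2970.7/12279.887130) = 1.27368708
m_prop = m_dry * (mr - 1) = 4675.2 * (1.27368708 - 1)
m_prop = 1279.5418 kg

1279.5418 kg


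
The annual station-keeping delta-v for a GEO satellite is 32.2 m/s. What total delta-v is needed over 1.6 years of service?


dV = rate * years = 32.2 * 1.6
dV = 51.5200 m/s

51.5200 m/s


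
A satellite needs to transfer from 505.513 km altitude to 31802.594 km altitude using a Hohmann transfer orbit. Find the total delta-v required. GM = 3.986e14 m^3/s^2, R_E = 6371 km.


r1 = 6876.5130 km = 6.876513e+06 m
r2 = 38173.5940 km = 3.8173594e+07 m
dv1 = sqrt(mu/r1)*(sqrt(2*r2/(r1+r2)) - 1) = 2297.8543 m/s
dv2 = sqrt(mu/r2)*(1 - sqrt(2*r1/(r1+r2))) = 1445.9617 m/s
total dv = |dv1| + |dv2| = 2297.8543 + 1445.9617 = 3743.8159 m/s = 3.7438 km/s

3.7438 km/s


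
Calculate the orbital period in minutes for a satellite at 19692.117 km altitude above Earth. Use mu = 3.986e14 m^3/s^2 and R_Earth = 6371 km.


r = 26063.1170 km = 2.6063117e+07 m
T = 2*pi*sqrt(r^3/mu) = 2*pi*sqrt(1.7704312e+22 / 3.986e14)
T = 41874.6077 s = 697.9101 min

697.9101 minutes


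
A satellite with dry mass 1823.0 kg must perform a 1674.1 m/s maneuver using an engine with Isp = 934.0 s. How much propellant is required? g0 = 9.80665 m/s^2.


ve = Isp * g0 = 934.0 * 9.80665 = 9159.411100 m/s
mass ratio = exp(dv/ve) = exp(1674.1/9159.411100) = 1.20054277
m_prop = m_dry * (mr - 1) = 1823.0 * (1.20054277 - 1)
m_prop = 365.5895 kg

365.5895 kg


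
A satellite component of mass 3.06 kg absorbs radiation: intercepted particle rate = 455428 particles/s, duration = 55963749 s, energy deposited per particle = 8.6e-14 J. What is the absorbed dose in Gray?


Total energy deposited = rate * time * E_per
  = 455428 * 55963749 * 8.6e-14 = 2.1919 J
Dose = E_total / mass = 2.1919 / 3.06
Dose = 0.7163142 Gy

0.7163 Gy


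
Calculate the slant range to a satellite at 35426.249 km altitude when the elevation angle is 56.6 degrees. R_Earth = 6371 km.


h = 35426.249 km, el = 56.6 deg
d = -R_E*sin(el) + sqrt((R_E*sin(el))^2 + 2*R_E*h + h^2)
d = -6371.0000*sin(0.9878564) + sqrt((6371.0000*0.8348479)^2 + 2*6371.0000*35426.249 + 35426.249^2)
d = 36331.0364 km

36331.0364 km


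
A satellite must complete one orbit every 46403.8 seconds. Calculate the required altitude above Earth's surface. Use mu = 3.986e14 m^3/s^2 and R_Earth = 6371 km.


T = 46403.8 s
r = (mu*T^2/(4*pi^2))^(1/3) = (3.986e14 * 46403.8^2 / (4*pi^2))^(1/3)
r = 2.791011e+07 m = 27910.1101 km
alt = r - R_E = 27910.1101 - 6371 = 21539.1101 km

21539.1101 km


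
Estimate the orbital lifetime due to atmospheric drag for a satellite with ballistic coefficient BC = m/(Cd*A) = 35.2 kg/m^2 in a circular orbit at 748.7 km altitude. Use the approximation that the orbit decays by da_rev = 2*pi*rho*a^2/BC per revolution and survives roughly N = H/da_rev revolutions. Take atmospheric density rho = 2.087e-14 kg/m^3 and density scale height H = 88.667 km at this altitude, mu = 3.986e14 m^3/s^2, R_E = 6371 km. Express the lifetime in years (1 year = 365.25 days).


a = R_E + alt = 7119.7000 km = 7.1197e+06 m
da_rev = 2*pi*rho*a^2/BC = 2*pi*2.087e-14*(7.1197e+06)^2/35.2 = 0.188835239 m per revolution
N = H/da_rev = 88667.0000 m / 0.188835239 m = 469546.8939 revolutions
P = 2*pi*sqrt(a^3/mu) = 5978.6587 s
lifetime = N*P = 469546.8939 * 5978.6587 = 2.8072606e+09 s = 32491.4425 days
years = 32491.4425 / 365.25 = 88.9567 years

88.9567 years


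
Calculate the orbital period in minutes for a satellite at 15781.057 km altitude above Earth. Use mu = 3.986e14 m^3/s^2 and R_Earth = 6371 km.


r = 22152.0570 km = 2.2152057e+07 m
T = 2*pi*sqrt(r^3/mu) = 2*pi*sqrt(1.0870316e+22 / 3.986e14)
T = 32811.9704 s = 546.8662 min

546.8662 minutes


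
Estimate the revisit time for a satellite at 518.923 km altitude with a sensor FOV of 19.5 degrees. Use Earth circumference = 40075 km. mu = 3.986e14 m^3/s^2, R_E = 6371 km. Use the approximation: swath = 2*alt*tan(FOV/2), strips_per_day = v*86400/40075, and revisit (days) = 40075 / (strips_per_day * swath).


swath = 2*518.923*tan(0.1701696) = 178.3346 km
v = sqrt(mu/r) = 7606.0901 m/s = 7.6061 km/s
strips/day = v*86400/40075 = 7.6061*86400/40075 = 16.3984
coverage/day = strips * swath = 16.3984 * 178.3346 = 2924.4028 km
revisit = 40075 / 2924.4028 = 13.7037 days

13.7037 days


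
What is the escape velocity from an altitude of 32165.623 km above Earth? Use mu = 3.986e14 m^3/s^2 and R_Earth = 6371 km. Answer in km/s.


r = 6371.0 + 32165.623 = 38536.6230 km = 3.8536623e+07 m
v_esc = sqrt(2*mu/r) = sqrt(2*3.986e14 / 3.8536623e+07)
v_esc = 4548.2761 m/s = 4.5483 km/s

4.5483 km/s


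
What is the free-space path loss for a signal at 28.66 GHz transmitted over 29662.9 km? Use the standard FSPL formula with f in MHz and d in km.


f = 28.66 GHz = 28660.0000 MHz
d = 29662.9 km
FSPL = 32.44 + 20*log10(28660.0000) + 20*log10(29662.9)
FSPL = 32.44 + 89.1455 + 89.4443
FSPL = 211.0298 dB

211.0298 dB


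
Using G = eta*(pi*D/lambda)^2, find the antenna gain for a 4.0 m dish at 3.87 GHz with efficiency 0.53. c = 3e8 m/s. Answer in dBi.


lambda = c/f = 3e8 / 3.87e+09 = 0.07751938 m
G = eta*(pi*D/lambda)^2 = 0.53*(pi*4.0/0.07751938)^2
G = 13927.5594 (linear)
G = 10*log10(13927.5594) = 41.4388 dBi

41.4388 dBi


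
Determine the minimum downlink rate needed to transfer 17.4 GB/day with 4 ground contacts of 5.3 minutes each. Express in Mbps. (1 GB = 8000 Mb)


total contact time = 4 * 5.3 * 60 = 1272.0000 s
data = 17.4 GB = 139200.0000 Mb
rate = 139200.0000 / 1272.0000 = 109.4340 Mbps

109.4340 Mbps


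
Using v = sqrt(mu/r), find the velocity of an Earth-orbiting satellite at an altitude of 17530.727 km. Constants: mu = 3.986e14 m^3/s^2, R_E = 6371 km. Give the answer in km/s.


r = R_E + alt = 6371.0 + 17530.727 = 23901.7270 km = 2.3901727e+07 m
v = sqrt(mu/r) = sqrt(3.986e14 / 2.3901727e+07) = 4083.7017 m/s = 4.0837 km/s

4.0837 km/s


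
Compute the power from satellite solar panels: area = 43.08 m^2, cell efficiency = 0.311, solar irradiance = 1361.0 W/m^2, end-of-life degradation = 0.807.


P = area * eta * S * degradation
P = 43.08 * 0.311 * 1361.0 * 0.807
P = 14715.2533 W

14715.2533 W


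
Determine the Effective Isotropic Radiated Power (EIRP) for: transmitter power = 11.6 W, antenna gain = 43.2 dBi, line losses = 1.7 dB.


Pt = 11.6 W = 10.6446 dBW
EIRP = Pt_dBW + Gt - losses = 10.6446 + 43.2 - 1.7 = 52.1446 dBW

52.1446 dBW


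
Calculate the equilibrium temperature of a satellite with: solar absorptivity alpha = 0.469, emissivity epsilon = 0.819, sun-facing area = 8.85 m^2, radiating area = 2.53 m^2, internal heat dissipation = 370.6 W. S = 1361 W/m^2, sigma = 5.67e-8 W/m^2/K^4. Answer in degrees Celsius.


Numerator = alpha*S*A_sun + Q_int = 0.469*1361*8.85 + 370.6 = 6019.6346 W
Denominator = eps*sigma*A_rad = 0.819*5.67e-8*2.53 = 1.1748637e-07 W/K^4
T^4 = 5.1236877e+10 K^4
T = 475.7685 K = 202.6185 C

202.6185 degrees Celsius


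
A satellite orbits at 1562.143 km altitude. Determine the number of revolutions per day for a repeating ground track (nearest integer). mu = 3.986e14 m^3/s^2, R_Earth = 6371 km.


r = 7.933143e+06 m
T = 2*pi*sqrt(r^3/mu) = 7032.0046 s = 117.2001 min
revs/day = 1440 / 117.2001 = 12.2867
Rounded: 12 revolutions per day

12 revolutions per day


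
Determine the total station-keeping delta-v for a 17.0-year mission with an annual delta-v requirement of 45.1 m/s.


dV = rate * years = 45.1 * 17.0
dV = 766.7000 m/s

766.7000 m/s


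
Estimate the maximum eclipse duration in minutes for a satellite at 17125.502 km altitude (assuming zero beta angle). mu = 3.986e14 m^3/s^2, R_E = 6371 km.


r = 23496.5020 km
T = 597.3994 min
Eclipse fraction = arcsin(R_E/r)/pi = arcsin(6371.0000/23496.5020)/pi
= arcsin(0.2711467)/pi = 0.08740287
Eclipse duration = 0.08740287 * 597.3994 = 52.2144 min

52.2144 minutes


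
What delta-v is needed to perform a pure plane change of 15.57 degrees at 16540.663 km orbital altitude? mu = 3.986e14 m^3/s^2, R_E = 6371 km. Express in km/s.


r = 22911.6630 km = 2.2911663e+07 m
V = sqrt(mu/r) = 4171.0014 m/s
di = 15.57 deg = 0.2717478 rad
dV = 2*V*sin(di/2) = 2*4171.0014*sin(0.1358739)
dV = 1129.9759 m/s = 1.1300 km/s

1.1300 km/s


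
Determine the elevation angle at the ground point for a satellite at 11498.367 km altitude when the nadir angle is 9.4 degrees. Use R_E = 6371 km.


r = R_E + alt = 17869.3670 km
Law of sines in the satellite / Earth-center / ground-point triangle:
  sin(nadir)/R_E = sin(90 + el)/r  =>  cos(el) = (r/R_E)*sin(nadir)
cos(el) = (17869.3670 / 6371.0000) * sin(9.4 deg) = 0.4580963
el = arccos(0.4580963) = 62.7357 deg
(Earth-central angle = 90 - nadir - el = 17.8643 deg)

62.7357 degrees


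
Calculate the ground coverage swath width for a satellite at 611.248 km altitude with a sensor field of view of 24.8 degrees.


FOV = 24.8 deg = 0.4328417 rad
swath = 2 * alt * tan(FOV/2) = 2 * 611.248 * tan(0.2164208)
swath = 2 * 611.248 * 0.2198643
swath = 268.7832 km

268.7832 km


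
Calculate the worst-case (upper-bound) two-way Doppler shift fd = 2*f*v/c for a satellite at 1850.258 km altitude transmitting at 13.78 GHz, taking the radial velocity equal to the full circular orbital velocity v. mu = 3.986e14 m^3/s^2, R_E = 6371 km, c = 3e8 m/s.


r = 8.221258e+06 m
v = sqrt(mu/r) = 6963.0499 m/s (worst-case radial velocity)
f = 13.78 GHz = 1.378e+10 Hz
fd = 2*f*v/c = 2*1.378e+10*6963.0499/3.0e+08
fd = 639672.1855 Hz

639672.1855 Hz


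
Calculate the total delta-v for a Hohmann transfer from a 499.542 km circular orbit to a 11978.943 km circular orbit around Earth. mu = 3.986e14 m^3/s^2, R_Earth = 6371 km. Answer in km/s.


r1 = 6870.5420 km = 6.870542e+06 m
r2 = 18349.9430 km = 1.8349943e+07 m
dv1 = sqrt(mu/r1)*(sqrt(2*r2/(r1+r2)) - 1) = 1571.3546 m/s
dv2 = sqrt(mu/r2)*(1 - sqrt(2*r1/(r1+r2))) = 1220.4906 m/s
total dv = |dv1| + |dv2| = 1571.3546 + 1220.4906 = 2791.8452 m/s = 2.7918 km/s

2.7918 km/s


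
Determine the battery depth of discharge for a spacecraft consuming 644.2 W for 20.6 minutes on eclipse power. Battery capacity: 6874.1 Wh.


E_used = P * t / 60 = 644.2 * 20.6 / 60 = 221.1753 Wh
DOD = E_used / E_total * 100 = 221.1753 / 6874.1 * 100
DOD = 3.2175 %

3.2175 %


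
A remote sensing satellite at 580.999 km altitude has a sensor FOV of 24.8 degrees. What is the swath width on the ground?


FOV = 24.8 deg = 0.4328417 rad
swath = 2 * alt * tan(FOV/2) = 2 * 580.999 * tan(0.2164208)
swath = 2 * 580.999 * 0.2198643
swath = 255.4818 km

255.4818 km


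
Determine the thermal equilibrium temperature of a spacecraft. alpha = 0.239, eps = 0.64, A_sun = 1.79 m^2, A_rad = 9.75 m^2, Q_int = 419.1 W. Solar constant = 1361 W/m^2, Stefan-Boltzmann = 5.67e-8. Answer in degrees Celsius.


Numerator = alpha*S*A_sun + Q_int = 0.239*1361*1.79 + 419.1 = 1001.3494 W
Denominator = eps*sigma*A_rad = 0.64*5.67e-8*9.75 = 3.53808e-07 W/K^4
T^4 = 2.8302057e+09 K^4
T = 230.6506 K = -42.4994 C

-42.4994 degrees Celsius


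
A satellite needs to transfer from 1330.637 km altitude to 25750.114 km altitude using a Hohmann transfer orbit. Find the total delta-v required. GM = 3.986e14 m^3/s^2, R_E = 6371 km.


r1 = 7701.6370 km = 7.701637e+06 m
r2 = 32121.1140 km = 3.2121114e+07 m
dv1 = sqrt(mu/r1)*(sqrt(2*r2/(r1+r2)) - 1) = 1943.2714 m/s
dv2 = sqrt(mu/r2)*(1 - sqrt(2*r1/(r1+r2))) = 1331.8232 m/s
total dv = |dv1| + |dv2| = 1943.2714 + 1331.8232 = 3275.0946 m/s = 3.2751 km/s

3.2751 km/s


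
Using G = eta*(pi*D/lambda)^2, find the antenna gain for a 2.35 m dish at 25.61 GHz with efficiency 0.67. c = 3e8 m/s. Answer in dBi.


lambda = c/f = 3e8 / 2.561e+10 = 0.01171417 m
G = eta*(pi*D/lambda)^2 = 0.67*(pi*2.35/0.01171417)^2
G = 266125.7633 (linear)
G = 10*log10(266125.7633) = 54.2509 dBi

54.2509 dBi


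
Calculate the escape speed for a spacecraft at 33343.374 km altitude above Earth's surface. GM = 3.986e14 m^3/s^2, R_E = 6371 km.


r = 6371.0 + 33343.374 = 39714.3740 km = 3.9714374e+07 m
v_esc = sqrt(2*mu/r) = sqrt(2*3.986e14 / 3.9714374e+07)
v_esc = 4480.3277 m/s = 4.4803 km/s

4.4803 km/s


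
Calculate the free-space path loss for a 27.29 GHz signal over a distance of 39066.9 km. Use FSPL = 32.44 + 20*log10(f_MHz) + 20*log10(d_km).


f = 27.29 GHz = 27290.0000 MHz
d = 39066.9 km
FSPL = 32.44 + 20*log10(27290.0000) + 20*log10(39066.9)
FSPL = 32.44 + 88.7201 + 91.8362
FSPL = 212.9962 dB

212.9962 dB


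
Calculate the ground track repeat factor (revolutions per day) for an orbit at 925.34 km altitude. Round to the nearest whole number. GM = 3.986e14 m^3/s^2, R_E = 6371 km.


r = 7.29634e+06 m
T = 2*pi*sqrt(r^3/mu) = 6202.5292 s = 103.3755 min
revs/day = 1440 / 103.3755 = 13.9298
Rounded: 14 revolutions per day

14 revolutions per day


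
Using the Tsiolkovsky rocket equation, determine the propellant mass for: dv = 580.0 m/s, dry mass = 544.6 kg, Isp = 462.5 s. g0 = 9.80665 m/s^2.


ve = Isp * g0 = 462.5 * 9.80665 = 4535.575625 m/s
mass ratio = exp(dv/ve) = exp(580.0/4535.575625) = 1.13641427
m_prop = m_dry * (mr - 1) = 544.6 * (1.13641427 - 1)
m_prop = 74.2912 kg

74.2912 kg


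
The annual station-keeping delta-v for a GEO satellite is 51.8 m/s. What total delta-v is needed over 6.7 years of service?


dV = rate * years = 51.8 * 6.7
dV = 347.0600 m/s

347.0600 m/s


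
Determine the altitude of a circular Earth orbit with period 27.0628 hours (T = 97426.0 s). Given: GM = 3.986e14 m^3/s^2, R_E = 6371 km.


T = 97426.0 s
r = (mu*T^2/(4*pi^2))^(1/3) = (3.986e14 * 97426.0^2 / (4*pi^2))^(1/3)
r = 4.5762432e+07 m = 45762.4324 km
alt = r - R_E = 45762.4324 - 6371 = 39391.4324 km

39391.4324 km


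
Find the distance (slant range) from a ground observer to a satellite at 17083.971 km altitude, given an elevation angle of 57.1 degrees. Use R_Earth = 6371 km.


h = 17083.971 km, el = 57.1 deg
d = -R_E*sin(el) + sqrt((R_E*sin(el))^2 + 2*R_E*h + h^2)
d = -6371.0000*sin(0.996583) + sqrt((6371.0000*0.8396199)^2 + 2*6371.0000*17083.971 + 17083.971^2)
d = 17849.0611 km

17849.0611 km


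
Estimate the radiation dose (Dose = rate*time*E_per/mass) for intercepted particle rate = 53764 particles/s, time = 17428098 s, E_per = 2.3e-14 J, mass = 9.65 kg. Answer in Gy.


Total energy deposited = rate * time * E_per
  = 53764 * 17428098 * 2.3e-14 = 0.0215511 J
Dose = E_total / mass = 0.0215511 / 9.65
Dose = 0.002233274 Gy

0.0022 Gy


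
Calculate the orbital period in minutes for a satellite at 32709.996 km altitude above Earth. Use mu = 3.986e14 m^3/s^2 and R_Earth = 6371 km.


r = 39080.9960 km = 3.9080996e+07 m
T = 2*pi*sqrt(r^3/mu) = 2*pi*sqrt(5.9689353e+22 / 3.986e14)
T = 76888.1933 s = 1281.4699 min

1281.4699 minutes


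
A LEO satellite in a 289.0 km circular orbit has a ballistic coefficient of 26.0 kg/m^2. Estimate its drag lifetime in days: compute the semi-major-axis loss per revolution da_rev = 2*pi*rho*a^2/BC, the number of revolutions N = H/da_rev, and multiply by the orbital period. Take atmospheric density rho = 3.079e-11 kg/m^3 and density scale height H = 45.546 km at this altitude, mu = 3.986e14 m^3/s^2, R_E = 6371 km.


a = R_E + alt = 6660.0000 km = 6.66e+06 m
da_rev = 2*pi*rho*a^2/BC = 2*pi*3.079e-11*(6.66e+06)^2/26.0 = 330.038548 m per revolution
N = H/da_rev = 45546.0000 m / 330.038548 m = 138.0021 revolutions
P = 2*pi*sqrt(a^3/mu) = 5409.0695 s
lifetime = N*P = 138.0021 * 5409.0695 = 746462.7477 s = 8.6396 days

8.6396 days


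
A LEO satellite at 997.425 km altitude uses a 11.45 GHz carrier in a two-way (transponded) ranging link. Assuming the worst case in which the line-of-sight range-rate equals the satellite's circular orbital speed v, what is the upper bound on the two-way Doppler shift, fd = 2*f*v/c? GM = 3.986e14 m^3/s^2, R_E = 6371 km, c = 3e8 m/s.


r = 7.368425e+06 m
v = sqrt(mu/r) = 7354.9769 m/s (worst-case radial velocity)
f = 11.45 GHz = 1.145e+10 Hz
fd = 2*f*v/c = 2*1.145e+10*7354.9769/3.0e+08
fd = 561429.9039 Hz

561429.9039 Hz


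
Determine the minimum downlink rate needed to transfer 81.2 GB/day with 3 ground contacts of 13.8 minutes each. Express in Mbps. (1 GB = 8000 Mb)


total contact time = 3 * 13.8 * 60 = 2484.0000 s
data = 81.2 GB = 649600.0000 Mb
rate = 649600.0000 / 2484.0000 = 261.5137 Mbps

261.5137 Mbps


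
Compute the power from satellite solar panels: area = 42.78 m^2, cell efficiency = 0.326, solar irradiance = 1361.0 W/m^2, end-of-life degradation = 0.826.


P = area * eta * S * degradation
P = 42.78 * 0.326 * 1361.0 * 0.826
P = 15678.2127 W

15678.2127 W


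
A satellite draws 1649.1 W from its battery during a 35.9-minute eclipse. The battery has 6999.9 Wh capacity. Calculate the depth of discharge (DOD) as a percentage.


E_used = P * t / 60 = 1649.1 * 35.9 / 60 = 986.7115 Wh
DOD = E_used / E_total * 100 = 986.7115 / 6999.9 * 100
DOD = 14.0961 %

14.0961 %


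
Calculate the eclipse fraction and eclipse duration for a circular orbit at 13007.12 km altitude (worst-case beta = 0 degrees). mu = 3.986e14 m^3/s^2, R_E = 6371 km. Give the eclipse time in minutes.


r = 19378.1200 km
T = 447.4324 min
Eclipse fraction = arcsin(R_E/r)/pi = arcsin(6371.0000/19378.1200)/pi
= arcsin(0.3287729)/pi = 0.1066351
Eclipse duration = 0.1066351 * 447.4324 = 47.7120 min

47.7120 minutes


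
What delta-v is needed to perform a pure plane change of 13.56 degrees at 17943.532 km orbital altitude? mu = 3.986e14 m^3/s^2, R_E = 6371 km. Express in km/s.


r = 24314.5320 km = 2.4314532e+07 m
V = sqrt(mu/r) = 4048.8873 m/s
di = 13.56 deg = 0.2366666 rad
dV = 2*V*sin(di/2) = 2*4048.8873*sin(0.1183333)
dV = 956.0018 m/s = 0.9560018 km/s

0.9560 km/s


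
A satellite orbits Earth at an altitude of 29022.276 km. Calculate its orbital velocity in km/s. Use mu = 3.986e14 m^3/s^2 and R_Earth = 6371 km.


r = R_E + alt = 6371.0 + 29022.276 = 35393.2760 km = 3.5393276e+07 m
v = sqrt(mu/r) = sqrt(3.986e14 / 3.5393276e+07) = 3355.8942 m/s = 3.3559 km/s

3.3559 km/s


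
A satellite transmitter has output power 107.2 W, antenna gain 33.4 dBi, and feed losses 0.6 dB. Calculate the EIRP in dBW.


Pt = 107.2 W = 20.3019 dBW
EIRP = Pt_dBW + Gt - losses = 20.3019 + 33.4 - 0.6 = 53.1019 dBW

53.1019 dBW


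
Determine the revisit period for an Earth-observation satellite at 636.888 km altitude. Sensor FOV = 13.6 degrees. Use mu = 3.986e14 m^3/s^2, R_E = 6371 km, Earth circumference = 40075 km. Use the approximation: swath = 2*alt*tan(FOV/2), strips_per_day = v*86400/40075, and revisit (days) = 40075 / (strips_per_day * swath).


swath = 2*636.888*tan(0.1186824) = 151.8886 km
v = sqrt(mu/r) = 7541.8010 m/s = 7.5418 km/s
strips/day = v*86400/40075 = 7.5418*86400/40075 = 16.2598
coverage/day = strips * swath = 16.2598 * 151.8886 = 2469.6786 km
revisit = 40075 / 2469.6786 = 16.2268 days

16.2268 days


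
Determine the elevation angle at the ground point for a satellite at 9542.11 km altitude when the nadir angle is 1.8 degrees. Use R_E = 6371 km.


r = R_E + alt = 15913.1100 km
Law of sines in the satellite / Earth-center / ground-point triangle:
  sin(nadir)/R_E = sin(90 + el)/r  =>  cos(el) = (r/R_E)*sin(nadir)
cos(el) = (15913.1100 / 6371.0000) * sin(1.8 deg) = 0.07845595
el = arccos(0.07845595) = 85.5002 deg
(Earth-central angle = 90 - nadir - el = 2.6998 deg)

85.5002 degrees


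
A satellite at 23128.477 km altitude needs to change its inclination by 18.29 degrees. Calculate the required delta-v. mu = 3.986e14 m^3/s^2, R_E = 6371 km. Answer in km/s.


r = 29499.4770 km = 2.9499477e+07 m
V = sqrt(mu/r) = 3675.8814 m/s
di = 18.29 deg = 0.3192207 rad
dV = 2*V*sin(di/2) = 2*3675.8814*sin(0.1596104)
dV = 1168.4416 m/s = 1.1684 km/s

1.1684 km/s


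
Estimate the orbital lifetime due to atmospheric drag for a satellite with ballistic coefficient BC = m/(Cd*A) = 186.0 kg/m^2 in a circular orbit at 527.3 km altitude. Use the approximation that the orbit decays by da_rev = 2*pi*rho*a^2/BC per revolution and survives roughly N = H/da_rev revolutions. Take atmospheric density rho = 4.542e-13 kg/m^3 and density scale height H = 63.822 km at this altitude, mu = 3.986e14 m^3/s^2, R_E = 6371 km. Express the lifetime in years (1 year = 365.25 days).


a = R_E + alt = 6898.3000 km = 6.8983e+06 m
da_rev = 2*pi*rho*a^2/BC = 2*pi*4.542e-13*(6.8983e+06)^2/186.0 = 0.730126664 m per revolution
N = H/da_rev = 63822.0000 m / 0.730126664 m = 87412.2302 revolutions
P = 2*pi*sqrt(a^3/mu) = 5701.9622 s
lifetime = N*P = 87412.2302 * 5701.9622 = 4.9842124e+08 s = 5768.7643 days
years = 5768.7643 / 365.25 = 15.7940 years

15.7940 years


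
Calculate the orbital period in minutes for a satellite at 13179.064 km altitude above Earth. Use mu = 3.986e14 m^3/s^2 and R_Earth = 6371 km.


r = 19550.0640 km = 1.9550064e+07 m
T = 2*pi*sqrt(r^3/mu) = 2*pi*sqrt(7.4721323e+21 / 3.986e14)
T = 27204.0457 s = 453.4008 min

453.4008 minutes


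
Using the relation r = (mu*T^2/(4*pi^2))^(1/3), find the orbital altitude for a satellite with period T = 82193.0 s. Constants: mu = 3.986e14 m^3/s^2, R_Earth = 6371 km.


T = 82193.0 s
r = (mu*T^2/(4*pi^2))^(1/3) = (3.986e14 * 82193.0^2 / (4*pi^2))^(1/3)
r = 4.0858499e+07 m = 40858.4989 km
alt = r - R_E = 40858.4989 - 6371 = 34487.4989 km

34487.4989 km


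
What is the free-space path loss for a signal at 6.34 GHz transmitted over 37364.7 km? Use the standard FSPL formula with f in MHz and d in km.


f = 6.34 GHz = 6340.0000 MHz
d = 37364.7 km
FSPL = 32.44 + 20*log10(6340.0000) + 20*log10(37364.7)
FSPL = 32.44 + 76.0418 + 91.4492
FSPL = 199.9310 dB

199.9310 dB


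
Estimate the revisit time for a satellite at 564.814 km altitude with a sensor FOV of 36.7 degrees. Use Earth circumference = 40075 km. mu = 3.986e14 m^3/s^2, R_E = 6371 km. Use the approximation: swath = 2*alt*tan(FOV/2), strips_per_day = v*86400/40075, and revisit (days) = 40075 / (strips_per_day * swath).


swath = 2*564.814*tan(0.3202679) = 374.6827 km
v = sqrt(mu/r) = 7580.8853 m/s = 7.5809 km/s
strips/day = v*86400/40075 = 7.5809*86400/40075 = 16.3441
coverage/day = strips * swath = 16.3441 * 374.6827 = 6123.8387 km
revisit = 40075 / 6123.8387 = 6.5441 days

6.5441 days
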